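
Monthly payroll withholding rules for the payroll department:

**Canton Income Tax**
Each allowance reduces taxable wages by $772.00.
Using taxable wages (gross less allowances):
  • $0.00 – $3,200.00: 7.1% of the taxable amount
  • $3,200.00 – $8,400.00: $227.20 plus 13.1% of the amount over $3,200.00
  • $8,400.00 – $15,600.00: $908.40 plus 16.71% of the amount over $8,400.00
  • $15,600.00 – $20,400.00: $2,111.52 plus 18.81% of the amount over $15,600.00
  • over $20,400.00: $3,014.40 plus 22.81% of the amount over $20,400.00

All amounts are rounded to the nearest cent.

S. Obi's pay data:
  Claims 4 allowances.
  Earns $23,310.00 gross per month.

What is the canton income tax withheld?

Canton Income Tax: taxable = $23,310.00 − 4×$772.00 = $20,222.00
  $2,111.52 + 18.81% × ($20,222.00 − $15,600.00) = $2,111.52 + 18.81% × $4,622.00 = $2,980.92

$2,980.92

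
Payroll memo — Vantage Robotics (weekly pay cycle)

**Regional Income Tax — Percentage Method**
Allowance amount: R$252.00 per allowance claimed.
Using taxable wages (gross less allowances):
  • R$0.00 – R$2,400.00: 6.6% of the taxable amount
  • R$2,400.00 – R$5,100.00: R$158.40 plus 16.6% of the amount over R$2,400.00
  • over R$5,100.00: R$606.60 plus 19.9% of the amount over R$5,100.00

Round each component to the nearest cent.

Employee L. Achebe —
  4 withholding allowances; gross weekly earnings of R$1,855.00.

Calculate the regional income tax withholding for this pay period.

R$55.90

Regional Income Tax: taxable = R$1,855.00 − 4×R$252.00 = R$847.00
  6.6% × R$847.00 = R$55.90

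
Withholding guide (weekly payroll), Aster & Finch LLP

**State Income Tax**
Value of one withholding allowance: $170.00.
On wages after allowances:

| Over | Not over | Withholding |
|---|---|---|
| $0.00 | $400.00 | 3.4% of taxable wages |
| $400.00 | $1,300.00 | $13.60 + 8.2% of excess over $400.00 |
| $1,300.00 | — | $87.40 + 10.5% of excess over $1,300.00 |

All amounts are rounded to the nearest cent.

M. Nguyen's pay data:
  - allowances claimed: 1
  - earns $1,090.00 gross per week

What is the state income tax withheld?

State Income Tax: taxable = $1,090.00 − 1×$170.00 = $920.00
  $13.60 + 8.2% × ($920.00 − $400.00) = $13.60 + 8.2% × $520.00 = $56.24

$56.24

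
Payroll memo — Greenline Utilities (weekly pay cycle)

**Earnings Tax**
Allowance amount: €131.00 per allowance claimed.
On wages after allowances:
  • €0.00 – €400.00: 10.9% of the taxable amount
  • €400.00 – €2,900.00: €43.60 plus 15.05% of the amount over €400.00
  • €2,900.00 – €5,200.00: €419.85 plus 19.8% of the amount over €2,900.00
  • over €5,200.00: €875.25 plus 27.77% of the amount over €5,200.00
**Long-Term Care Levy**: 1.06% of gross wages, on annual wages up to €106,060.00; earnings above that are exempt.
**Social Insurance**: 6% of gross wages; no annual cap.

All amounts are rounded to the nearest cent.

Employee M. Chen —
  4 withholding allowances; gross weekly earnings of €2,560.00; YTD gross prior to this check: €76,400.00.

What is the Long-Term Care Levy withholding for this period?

€27.14

Long-Term Care Levy: 1.06% × €2,560.00 = €27.14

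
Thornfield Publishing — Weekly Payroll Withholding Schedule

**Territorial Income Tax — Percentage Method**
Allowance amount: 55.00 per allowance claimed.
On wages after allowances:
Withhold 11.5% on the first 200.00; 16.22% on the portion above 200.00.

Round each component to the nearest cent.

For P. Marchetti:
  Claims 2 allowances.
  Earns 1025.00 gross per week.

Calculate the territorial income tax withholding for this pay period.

Territorial Income Tax: taxable = 1025.00 − 2×55.00 = 915.00
  23.00 + 16.22% × (915.00 − 200.00) = 23.00 + 16.22% × 715.00 = 138.97

138.97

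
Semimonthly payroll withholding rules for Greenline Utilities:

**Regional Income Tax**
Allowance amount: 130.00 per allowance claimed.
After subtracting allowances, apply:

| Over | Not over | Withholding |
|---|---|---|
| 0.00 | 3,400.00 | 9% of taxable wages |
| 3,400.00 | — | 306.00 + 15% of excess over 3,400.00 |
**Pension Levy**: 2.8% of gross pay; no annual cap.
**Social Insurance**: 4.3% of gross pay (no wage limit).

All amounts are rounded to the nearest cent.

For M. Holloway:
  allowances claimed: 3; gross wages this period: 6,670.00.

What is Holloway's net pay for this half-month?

Regional Income Tax: taxable = 6,670.00 − 3×130.00 = 6,280.00
  306.00 + 15% × (6,280.00 − 3,400.00) = 306.00 + 15% × 2,880.00 = 738.00
Pension Levy: 2.8% × 6,670.00 = 186.76
Social Insurance: 4.3% × 6,670.00 = 286.81
Total withheld: 738.00 + 186.76 + 286.81 = 1,211.57
Net pay: 6,670.00 − 1,211.57 = 5,458.43

5,458.43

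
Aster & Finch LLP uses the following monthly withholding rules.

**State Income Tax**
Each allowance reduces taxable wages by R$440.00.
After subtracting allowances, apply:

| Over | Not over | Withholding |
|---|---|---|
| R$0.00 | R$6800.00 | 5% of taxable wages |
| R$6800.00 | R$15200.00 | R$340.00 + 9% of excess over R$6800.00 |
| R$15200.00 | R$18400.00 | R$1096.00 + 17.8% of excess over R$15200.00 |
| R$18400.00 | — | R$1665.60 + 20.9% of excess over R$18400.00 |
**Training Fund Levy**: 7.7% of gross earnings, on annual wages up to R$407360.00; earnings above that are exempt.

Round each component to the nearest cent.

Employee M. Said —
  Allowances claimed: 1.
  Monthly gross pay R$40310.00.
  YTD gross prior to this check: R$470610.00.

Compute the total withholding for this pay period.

R$6152.83

State Income Tax: taxable = R$40310.00 − 1×R$440.00 = R$39870.00
  R$1665.60 + 20.9% × (R$39870.00 − R$18400.00) = R$1665.60 + 20.9% × R$21470.00 = R$6152.83
Training Fund Levy: YTD R$470610.00 ≥ cap R$407360.00 → R$0.00
Total: R$6152.83 + R$0.00 = R$6152.83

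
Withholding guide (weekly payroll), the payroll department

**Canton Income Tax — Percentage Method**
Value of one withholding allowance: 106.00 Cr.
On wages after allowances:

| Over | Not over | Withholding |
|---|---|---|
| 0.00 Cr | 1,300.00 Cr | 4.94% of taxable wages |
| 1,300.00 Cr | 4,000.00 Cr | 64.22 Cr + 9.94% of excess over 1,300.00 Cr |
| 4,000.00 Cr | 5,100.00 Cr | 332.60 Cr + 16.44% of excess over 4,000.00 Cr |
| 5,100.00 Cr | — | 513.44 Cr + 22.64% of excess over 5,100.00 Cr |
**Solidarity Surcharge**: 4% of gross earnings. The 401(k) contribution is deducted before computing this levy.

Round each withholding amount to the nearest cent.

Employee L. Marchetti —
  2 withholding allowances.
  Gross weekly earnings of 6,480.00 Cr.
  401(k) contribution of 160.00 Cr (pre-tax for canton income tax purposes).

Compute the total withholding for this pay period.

994.45 Cr

Canton Income Tax: taxable = 6,480.00 Cr − 160.00 Cr − 2×106.00 Cr = 6,108.00 Cr
  513.44 Cr + 22.64% × (6,108.00 Cr − 5,100.00 Cr) = 513.44 Cr + 22.64% × 1,008.00 Cr = 741.65 Cr
Solidarity Surcharge: 4% × 6,320.00 Cr = 252.80 Cr
Total: 741.65 Cr + 252.80 Cr = 994.45 Cr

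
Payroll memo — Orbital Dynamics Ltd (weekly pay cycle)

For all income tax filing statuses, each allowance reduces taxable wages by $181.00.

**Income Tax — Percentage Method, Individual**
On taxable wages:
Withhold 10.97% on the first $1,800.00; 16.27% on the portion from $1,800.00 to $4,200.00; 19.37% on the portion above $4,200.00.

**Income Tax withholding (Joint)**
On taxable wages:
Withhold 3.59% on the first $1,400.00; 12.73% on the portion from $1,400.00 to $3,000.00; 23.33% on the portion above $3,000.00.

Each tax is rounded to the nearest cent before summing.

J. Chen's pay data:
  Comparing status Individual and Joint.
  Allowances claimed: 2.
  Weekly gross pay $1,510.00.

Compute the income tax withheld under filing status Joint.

Income Tax (Joint): taxable = $1,510.00 − 2×$181.00 = $1,148.00
  3.59% × $1,148.00 = $41.21

$41.21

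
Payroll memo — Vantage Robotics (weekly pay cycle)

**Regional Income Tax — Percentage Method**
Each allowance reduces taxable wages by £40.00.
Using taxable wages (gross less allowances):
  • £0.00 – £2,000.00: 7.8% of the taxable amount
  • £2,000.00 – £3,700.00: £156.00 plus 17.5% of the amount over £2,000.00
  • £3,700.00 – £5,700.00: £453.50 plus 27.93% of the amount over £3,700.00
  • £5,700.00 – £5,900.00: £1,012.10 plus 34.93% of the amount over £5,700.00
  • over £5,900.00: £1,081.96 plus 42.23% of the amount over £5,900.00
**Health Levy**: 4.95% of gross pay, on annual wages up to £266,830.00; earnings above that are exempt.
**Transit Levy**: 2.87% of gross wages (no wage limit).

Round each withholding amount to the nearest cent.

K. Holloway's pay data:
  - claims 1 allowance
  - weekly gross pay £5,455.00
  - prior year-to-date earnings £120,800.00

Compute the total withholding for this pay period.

£1,359.08

Regional Income Tax: taxable = £5,455.00 − 1×£40.00 = £5,415.00
  £453.50 + 27.93% × (£5,415.00 − £3,700.00) = £453.50 + 27.93% × £1,715.00 = £932.50
Health Levy: 4.95% × £5,455.00 = £270.02
Transit Levy: 2.87% × £5,455.00 = £156.56
Total: £932.50 + £270.02 + £156.56 = £1,359.08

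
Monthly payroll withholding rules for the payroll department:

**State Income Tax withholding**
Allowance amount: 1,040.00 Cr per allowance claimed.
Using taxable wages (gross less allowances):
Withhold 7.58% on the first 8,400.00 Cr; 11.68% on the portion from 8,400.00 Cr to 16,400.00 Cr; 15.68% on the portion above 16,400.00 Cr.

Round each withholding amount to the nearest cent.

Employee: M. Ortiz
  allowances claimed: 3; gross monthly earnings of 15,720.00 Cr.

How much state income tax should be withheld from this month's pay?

State Income Tax: taxable = 15,720.00 Cr − 3×1,040.00 Cr = 12,600.00 Cr
  636.72 Cr + 11.68% × (12,600.00 Cr − 8,400.00 Cr) = 636.72 Cr + 11.68% × 4,200.00 Cr = 1,127.28 Cr

1,127.28 Cr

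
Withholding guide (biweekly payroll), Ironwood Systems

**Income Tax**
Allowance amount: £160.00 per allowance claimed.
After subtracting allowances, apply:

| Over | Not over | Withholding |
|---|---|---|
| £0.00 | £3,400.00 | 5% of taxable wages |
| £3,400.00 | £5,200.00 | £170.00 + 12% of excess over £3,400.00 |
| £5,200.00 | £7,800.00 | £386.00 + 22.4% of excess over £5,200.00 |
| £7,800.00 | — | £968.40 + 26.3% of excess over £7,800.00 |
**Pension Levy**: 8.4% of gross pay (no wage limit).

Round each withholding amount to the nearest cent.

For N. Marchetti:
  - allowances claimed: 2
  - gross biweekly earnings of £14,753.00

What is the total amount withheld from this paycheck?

Income Tax: taxable = £14,753.00 − 2×£160.00 = £14,433.00
  £968.40 + 26.3% × (£14,433.00 − £7,800.00) = £968.40 + 26.3% × £6,633.00 = £2,712.88
Pension Levy: 8.4% × £14,753.00 = £1,239.25
Total: £2,712.88 + £1,239.25 = £3,952.13

£3,952.13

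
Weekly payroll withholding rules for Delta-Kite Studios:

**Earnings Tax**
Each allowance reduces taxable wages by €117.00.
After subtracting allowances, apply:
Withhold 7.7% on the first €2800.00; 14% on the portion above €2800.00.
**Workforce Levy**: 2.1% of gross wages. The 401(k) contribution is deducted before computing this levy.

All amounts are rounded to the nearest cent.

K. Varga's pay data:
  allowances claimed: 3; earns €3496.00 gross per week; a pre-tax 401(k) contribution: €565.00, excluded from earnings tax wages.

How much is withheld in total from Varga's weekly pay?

€260.21

Earnings Tax: taxable = €3496.00 − €565.00 − 3×€117.00 = €2580.00
  7.7% × €2580.00 = €198.66
Workforce Levy: 2.1% × €2931.00 = €61.55
Total: €198.66 + €61.55 = €260.21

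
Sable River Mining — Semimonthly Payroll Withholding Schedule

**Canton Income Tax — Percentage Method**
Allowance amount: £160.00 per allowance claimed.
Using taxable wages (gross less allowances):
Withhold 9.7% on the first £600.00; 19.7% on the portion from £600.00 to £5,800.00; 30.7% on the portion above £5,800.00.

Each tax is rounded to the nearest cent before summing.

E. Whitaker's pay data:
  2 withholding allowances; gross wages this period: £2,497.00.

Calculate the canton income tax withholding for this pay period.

Canton Income Tax: taxable = £2,497.00 − 2×£160.00 = £2,177.00
  £58.20 + 19.7% × (£2,177.00 − £600.00) = £58.20 + 19.7% × £1,577.00 = £368.87

£368.87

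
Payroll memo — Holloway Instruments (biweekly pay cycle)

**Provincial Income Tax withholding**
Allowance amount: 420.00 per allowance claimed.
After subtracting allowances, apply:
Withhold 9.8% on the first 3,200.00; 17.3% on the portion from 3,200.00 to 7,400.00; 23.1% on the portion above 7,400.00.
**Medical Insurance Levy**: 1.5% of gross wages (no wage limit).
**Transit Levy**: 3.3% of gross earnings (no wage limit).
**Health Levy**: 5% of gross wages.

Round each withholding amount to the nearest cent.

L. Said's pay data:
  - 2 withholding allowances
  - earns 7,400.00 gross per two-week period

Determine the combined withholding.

1,620.08

Provincial Income Tax: taxable = 7,400.00 − 2×420.00 = 6,560.00
  313.60 + 17.3% × (6,560.00 − 3,200.00) = 313.60 + 17.3% × 3,360.00 = 894.88
Medical Insurance Levy: 1.5% × 7,400.00 = 111.00
Transit Levy: 3.3% × 7,400.00 = 244.20
Health Levy: 5% × 7,400.00 = 370.00
Total: 894.88 + 111.00 + 244.20 + 370.00 = 1,620.08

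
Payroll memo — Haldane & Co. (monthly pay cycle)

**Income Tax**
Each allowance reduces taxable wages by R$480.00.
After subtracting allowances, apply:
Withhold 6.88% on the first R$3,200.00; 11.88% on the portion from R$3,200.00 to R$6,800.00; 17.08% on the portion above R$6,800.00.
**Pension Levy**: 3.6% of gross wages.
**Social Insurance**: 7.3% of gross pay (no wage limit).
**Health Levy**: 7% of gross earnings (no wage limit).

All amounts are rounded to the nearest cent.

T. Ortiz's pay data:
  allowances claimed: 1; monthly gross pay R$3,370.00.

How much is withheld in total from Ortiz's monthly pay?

Income Tax: taxable = R$3,370.00 − 1×R$480.00 = R$2,890.00
  6.88% × R$2,890.00 = R$198.83
Pension Levy: 3.6% × R$3,370.00 = R$121.32
Social Insurance: 7.3% × R$3,370.00 = R$246.01
Health Levy: 7% × R$3,370.00 = R$235.90
Total: R$198.83 + R$121.32 + R$246.01 + R$235.90 = R$802.06

R$802.06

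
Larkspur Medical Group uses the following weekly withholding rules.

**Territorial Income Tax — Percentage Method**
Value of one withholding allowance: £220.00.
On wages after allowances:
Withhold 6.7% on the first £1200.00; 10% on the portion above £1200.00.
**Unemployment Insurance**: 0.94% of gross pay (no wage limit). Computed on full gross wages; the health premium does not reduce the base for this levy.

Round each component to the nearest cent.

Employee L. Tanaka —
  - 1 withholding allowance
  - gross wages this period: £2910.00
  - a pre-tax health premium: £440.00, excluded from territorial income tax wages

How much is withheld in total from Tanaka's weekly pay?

Territorial Income Tax: taxable = £2910.00 − £440.00 − 1×£220.00 = £2250.00
  £80.40 + 10% × (£2250.00 − £1200.00) = £80.40 + 10% × £1050.00 = £185.40
Unemployment Insurance: 0.94% × £2910.00 = £27.35
Total: £185.40 + £27.35 = £212.75

£212.75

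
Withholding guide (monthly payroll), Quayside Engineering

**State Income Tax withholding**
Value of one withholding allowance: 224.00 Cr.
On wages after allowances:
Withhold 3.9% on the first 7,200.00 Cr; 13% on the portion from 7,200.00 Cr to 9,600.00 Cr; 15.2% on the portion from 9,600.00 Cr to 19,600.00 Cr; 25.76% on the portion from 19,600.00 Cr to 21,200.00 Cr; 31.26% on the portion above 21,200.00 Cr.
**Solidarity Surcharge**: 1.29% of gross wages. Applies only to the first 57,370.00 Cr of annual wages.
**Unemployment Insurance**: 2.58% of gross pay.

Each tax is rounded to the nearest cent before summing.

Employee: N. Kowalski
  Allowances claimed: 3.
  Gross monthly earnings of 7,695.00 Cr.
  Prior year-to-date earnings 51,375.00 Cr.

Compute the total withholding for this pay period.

549.77 Cr

State Income Tax: taxable = 7,695.00 Cr − 3×224.00 Cr = 7,023.00 Cr
  3.9% × 7,023.00 Cr = 273.90 Cr
Solidarity Surcharge: cap 57,370.00 Cr − YTD 51,375.00 Cr = 5,995.00 Cr subject; 1.29% × 5,995.00 Cr = 77.34 Cr
Unemployment Insurance: 2.58% × 7,695.00 Cr = 198.53 Cr
Total: 273.90 Cr + 77.34 Cr + 198.53 Cr = 549.77 Cr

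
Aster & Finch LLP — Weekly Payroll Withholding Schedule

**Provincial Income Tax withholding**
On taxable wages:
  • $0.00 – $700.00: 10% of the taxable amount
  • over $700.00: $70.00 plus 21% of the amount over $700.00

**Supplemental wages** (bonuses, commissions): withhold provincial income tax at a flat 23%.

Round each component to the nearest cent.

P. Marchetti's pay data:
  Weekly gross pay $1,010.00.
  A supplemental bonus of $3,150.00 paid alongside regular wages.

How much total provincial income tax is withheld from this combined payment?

$859.60

Provincial Income Tax: taxable = $1,010.00
  $70.00 + 21% × ($1,010.00 − $700.00) = $70.00 + 21% × $310.00 = $135.10
Supplemental (23% flat on bonus): 23% × $3,150.00 = $724.50
Total provincial income tax: $135.10 + $724.50 = $859.60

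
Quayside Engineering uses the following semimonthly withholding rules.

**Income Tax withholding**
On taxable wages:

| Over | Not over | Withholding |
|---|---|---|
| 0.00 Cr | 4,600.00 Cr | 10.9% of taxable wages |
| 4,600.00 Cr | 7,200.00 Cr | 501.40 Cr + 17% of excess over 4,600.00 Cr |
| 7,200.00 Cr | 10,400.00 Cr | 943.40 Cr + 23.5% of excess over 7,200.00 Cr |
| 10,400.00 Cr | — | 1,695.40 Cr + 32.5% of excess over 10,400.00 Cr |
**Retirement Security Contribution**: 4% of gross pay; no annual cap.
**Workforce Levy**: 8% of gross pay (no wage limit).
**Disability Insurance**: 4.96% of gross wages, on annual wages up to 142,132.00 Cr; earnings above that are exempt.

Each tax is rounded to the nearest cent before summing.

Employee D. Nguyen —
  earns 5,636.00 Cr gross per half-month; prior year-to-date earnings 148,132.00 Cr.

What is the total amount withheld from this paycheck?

Income Tax: taxable = 5,636.00 Cr
  501.40 Cr + 17% × (5,636.00 Cr − 4,600.00 Cr) = 501.40 Cr + 17% × 1,036.00 Cr = 677.52 Cr
Retirement Security Contribution: 4% × 5,636.00 Cr = 225.44 Cr
Workforce Levy: 8% × 5,636.00 Cr = 450.88 Cr
Disability Insurance: YTD 148,132.00 Cr ≥ cap 142,132.00 Cr → 0.00 Cr
Total: 677.52 Cr + 225.44 Cr + 450.88 Cr + 0.00 Cr = 1,353.84 Cr

1,353.84 Cr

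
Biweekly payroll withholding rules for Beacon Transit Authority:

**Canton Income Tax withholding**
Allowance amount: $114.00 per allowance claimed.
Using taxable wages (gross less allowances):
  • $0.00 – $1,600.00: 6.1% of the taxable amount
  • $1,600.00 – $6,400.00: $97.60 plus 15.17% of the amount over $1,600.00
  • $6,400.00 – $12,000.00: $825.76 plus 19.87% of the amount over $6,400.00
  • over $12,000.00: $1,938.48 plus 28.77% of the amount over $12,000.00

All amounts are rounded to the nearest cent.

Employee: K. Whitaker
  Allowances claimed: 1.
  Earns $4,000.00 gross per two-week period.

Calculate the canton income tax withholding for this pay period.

$444.39

Canton Income Tax: taxable = $4,000.00 − 1×$114.00 = $3,886.00
  $97.60 + 15.17% × ($3,886.00 − $1,600.00) = $97.60 + 15.17% × $2,286.00 = $444.39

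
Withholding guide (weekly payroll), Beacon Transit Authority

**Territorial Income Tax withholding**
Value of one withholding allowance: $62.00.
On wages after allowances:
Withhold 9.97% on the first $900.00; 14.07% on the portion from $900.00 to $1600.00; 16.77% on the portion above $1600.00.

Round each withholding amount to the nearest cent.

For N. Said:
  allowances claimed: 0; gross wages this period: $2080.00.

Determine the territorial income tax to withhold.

Territorial Income Tax: taxable = $2080.00
  $188.22 + 16.77% × ($2080.00 − $1600.00) = $188.22 + 16.77% × $480.00 = $268.72

$268.72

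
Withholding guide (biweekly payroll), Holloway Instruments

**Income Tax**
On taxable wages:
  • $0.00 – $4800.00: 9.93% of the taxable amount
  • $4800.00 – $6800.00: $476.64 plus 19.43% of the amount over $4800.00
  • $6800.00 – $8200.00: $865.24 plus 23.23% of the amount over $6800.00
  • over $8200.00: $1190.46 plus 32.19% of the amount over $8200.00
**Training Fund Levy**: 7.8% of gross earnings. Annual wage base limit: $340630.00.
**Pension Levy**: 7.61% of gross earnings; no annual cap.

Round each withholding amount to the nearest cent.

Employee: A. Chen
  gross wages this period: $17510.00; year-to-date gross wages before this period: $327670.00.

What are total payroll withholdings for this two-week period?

Income Tax: taxable = $17510.00
  $1190.46 + 32.19% × ($17510.00 − $8200.00) = $1190.46 + 32.19% × $9310.00 = $4187.35
Training Fund Levy: cap $340630.00 − YTD $327670.00 = $12960.00 subject; 7.8% × $12960.00 = $1010.88
Pension Levy: 7.61% × $17510.00 = $1332.51
Total: $4187.35 + $1010.88 + $1332.51 = $6530.74

$6530.74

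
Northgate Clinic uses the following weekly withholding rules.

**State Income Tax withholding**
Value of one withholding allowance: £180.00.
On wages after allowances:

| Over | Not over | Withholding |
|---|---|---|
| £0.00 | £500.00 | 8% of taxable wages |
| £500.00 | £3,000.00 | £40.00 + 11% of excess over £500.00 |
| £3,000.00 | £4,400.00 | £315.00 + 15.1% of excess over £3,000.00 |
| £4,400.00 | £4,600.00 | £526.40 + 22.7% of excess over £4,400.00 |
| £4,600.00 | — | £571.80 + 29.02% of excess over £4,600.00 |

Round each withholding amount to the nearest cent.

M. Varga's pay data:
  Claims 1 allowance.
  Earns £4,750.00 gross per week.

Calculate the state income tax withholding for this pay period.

£564.99

State Income Tax: taxable = £4,750.00 − 1×£180.00 = £4,570.00
  £526.40 + 22.7% × (£4,570.00 − £4,400.00) = £526.40 + 22.7% × £170.00 = £564.99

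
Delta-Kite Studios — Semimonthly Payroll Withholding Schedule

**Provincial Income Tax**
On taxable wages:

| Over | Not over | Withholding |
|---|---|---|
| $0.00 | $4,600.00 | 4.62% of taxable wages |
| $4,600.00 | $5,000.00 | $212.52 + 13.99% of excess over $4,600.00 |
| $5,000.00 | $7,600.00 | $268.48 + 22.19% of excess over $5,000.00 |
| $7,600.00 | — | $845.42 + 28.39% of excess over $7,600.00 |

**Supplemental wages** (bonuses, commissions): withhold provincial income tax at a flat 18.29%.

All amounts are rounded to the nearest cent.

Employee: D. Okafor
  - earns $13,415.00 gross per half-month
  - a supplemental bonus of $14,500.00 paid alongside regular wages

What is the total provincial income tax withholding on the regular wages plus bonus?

$5,148.35

Provincial Income Tax: taxable = $13,415.00
  $845.42 + 28.39% × ($13,415.00 − $7,600.00) = $845.42 + 28.39% × $5,815.00 = $2,496.30
Supplemental (18.29% flat on bonus): 18.29% × $14,500.00 = $2,652.05
Total provincial income tax: $2,496.30 + $2,652.05 = $5,148.35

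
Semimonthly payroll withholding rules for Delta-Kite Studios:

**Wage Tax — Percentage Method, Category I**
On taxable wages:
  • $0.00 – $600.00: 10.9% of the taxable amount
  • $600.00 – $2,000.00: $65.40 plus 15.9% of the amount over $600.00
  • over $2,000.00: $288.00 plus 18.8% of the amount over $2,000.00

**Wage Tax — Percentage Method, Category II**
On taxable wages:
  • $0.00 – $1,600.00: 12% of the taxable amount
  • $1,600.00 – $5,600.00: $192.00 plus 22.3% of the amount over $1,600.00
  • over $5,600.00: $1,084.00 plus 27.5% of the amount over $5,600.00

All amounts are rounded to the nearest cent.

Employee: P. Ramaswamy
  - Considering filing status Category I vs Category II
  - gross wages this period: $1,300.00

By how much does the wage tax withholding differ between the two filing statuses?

Wage Tax (Category I): taxable = $1,300.00
  $65.40 + 15.9% × ($1,300.00 − $600.00) = $65.40 + 15.9% × $700.00 = $176.70
Wage Tax (Category II): taxable = $1,300.00
  12% × $1,300.00 = $156.00
Difference: |$176.70 − $156.00| = $20.70 (higher under Category I)

$20.70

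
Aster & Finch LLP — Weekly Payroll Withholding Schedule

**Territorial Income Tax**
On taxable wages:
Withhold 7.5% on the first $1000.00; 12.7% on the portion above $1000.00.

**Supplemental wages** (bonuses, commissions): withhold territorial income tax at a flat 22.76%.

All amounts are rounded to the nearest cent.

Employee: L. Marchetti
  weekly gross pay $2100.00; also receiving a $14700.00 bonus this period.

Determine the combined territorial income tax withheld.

Territorial Income Tax: taxable = $2100.00
  $75.00 + 12.7% × ($2100.00 − $1000.00) = $75.00 + 12.7% × $1100.00 = $214.70
Supplemental (22.76% flat on bonus): 22.76% × $14700.00 = $3345.72
Total territorial income tax: $214.70 + $3345.72 = $3560.42

$3560.42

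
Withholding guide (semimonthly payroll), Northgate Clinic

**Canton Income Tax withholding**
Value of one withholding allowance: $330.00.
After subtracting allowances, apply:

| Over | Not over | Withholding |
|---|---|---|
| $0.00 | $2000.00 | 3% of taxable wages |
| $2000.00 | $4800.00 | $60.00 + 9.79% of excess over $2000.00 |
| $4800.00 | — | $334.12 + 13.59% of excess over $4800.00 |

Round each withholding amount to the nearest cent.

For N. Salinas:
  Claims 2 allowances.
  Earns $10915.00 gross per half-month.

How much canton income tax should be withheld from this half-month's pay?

$1075.45

Canton Income Tax: taxable = $10915.00 − 2×$330.00 = $10255.00
  $334.12 + 13.59% × ($10255.00 − $4800.00) = $334.12 + 13.59% × $5455.00 = $1075.45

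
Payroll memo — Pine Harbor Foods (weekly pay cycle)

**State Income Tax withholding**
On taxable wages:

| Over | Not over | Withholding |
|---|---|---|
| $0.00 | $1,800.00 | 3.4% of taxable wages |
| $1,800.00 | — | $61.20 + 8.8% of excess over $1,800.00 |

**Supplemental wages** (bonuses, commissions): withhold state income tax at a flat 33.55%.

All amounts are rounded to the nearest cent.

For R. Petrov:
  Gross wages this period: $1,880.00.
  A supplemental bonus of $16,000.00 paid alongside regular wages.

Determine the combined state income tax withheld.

$5,436.24

State Income Tax: taxable = $1,880.00
  $61.20 + 8.8% × ($1,880.00 − $1,800.00) = $61.20 + 8.8% × $80.00 = $68.24
Supplemental (33.55% flat on bonus): 33.55% × $16,000.00 = $5,368.00
Total state income tax: $68.24 + $5,368.00 = $5,436.24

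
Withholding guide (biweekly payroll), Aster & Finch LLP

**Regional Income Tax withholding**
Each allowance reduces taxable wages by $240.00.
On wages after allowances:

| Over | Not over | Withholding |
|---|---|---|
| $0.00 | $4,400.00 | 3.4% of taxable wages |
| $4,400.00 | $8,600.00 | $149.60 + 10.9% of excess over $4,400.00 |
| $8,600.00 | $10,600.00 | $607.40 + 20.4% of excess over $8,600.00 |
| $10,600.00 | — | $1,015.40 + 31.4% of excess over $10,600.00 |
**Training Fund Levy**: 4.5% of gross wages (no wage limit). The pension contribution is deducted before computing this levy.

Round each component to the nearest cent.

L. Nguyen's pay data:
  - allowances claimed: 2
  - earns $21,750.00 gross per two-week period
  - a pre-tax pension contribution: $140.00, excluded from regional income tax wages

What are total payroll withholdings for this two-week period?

Regional Income Tax: taxable = $21,750.00 − $140.00 − 2×$240.00 = $21,130.00
  $1,015.40 + 31.4% × ($21,130.00 − $10,600.00) = $1,015.40 + 31.4% × $10,530.00 = $4,321.82
Training Fund Levy: 4.5% × $21,610.00 = $972.45
Total: $4,321.82 + $972.45 = $5,294.27

$5,294.27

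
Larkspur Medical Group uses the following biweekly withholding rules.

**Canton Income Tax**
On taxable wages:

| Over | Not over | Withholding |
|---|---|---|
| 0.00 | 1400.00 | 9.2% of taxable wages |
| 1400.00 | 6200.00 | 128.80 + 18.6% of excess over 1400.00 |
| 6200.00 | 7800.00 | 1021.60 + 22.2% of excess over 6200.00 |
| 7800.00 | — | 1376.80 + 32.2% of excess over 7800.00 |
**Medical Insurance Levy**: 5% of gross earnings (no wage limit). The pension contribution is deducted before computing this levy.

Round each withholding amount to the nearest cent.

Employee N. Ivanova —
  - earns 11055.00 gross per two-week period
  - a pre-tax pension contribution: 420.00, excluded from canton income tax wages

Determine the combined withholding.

Canton Income Tax: taxable = 11055.00 − 420.00 = 10635.00
  1376.80 + 32.2% × (10635.00 − 7800.00) = 1376.80 + 32.2% × 2835.00 = 2289.67
Medical Insurance Levy: 5% × 10635.00 = 531.75
Total: 2289.67 + 531.75 = 2821.42

2821.42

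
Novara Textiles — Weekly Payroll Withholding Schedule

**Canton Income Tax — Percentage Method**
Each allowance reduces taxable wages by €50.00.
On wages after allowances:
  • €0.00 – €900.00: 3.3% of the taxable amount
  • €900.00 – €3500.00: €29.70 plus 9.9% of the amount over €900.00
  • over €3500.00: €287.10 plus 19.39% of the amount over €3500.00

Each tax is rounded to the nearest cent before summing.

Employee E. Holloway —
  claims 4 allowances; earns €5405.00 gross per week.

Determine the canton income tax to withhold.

Canton Income Tax: taxable = €5405.00 − 4×€50.00 = €5205.00
  €287.10 + 19.39% × (€5205.00 − €3500.00) = €287.10 + 19.39% × €1705.00 = €617.70

€617.70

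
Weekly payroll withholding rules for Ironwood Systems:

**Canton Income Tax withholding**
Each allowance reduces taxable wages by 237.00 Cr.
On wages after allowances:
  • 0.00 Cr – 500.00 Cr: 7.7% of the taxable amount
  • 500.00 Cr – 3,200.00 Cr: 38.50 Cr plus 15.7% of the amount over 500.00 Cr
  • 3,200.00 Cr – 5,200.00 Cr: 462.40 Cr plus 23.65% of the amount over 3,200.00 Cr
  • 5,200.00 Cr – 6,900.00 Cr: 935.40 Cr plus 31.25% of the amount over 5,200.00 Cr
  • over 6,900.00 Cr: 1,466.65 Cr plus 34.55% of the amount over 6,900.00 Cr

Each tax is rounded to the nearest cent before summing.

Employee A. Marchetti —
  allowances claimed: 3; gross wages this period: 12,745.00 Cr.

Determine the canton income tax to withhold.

3,240.45 Cr

Canton Income Tax: taxable = 12,745.00 Cr − 3×237.00 Cr = 12,034.00 Cr
  1,466.65 Cr + 34.55% × (12,034.00 Cr − 6,900.00 Cr) = 1,466.65 Cr + 34.55% × 5,134.00 Cr = 3,240.45 Cr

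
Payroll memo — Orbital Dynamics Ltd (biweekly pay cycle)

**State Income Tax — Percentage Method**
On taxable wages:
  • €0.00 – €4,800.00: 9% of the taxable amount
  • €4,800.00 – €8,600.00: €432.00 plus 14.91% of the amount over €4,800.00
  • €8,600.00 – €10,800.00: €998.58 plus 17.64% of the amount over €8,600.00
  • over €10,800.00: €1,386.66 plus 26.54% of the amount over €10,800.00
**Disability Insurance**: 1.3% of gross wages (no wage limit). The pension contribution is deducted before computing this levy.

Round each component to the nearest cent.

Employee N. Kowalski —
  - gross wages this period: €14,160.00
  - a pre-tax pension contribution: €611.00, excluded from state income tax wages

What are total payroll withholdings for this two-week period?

€2,292.38

State Income Tax: taxable = €14,160.00 − €611.00 = €13,549.00
  €1,386.66 + 26.54% × (€13,549.00 − €10,800.00) = €1,386.66 + 26.54% × €2,749.00 = €2,116.24
Disability Insurance: 1.3% × €13,549.00 = €176.14
Total: €2,116.24 + €176.14 = €2,292.38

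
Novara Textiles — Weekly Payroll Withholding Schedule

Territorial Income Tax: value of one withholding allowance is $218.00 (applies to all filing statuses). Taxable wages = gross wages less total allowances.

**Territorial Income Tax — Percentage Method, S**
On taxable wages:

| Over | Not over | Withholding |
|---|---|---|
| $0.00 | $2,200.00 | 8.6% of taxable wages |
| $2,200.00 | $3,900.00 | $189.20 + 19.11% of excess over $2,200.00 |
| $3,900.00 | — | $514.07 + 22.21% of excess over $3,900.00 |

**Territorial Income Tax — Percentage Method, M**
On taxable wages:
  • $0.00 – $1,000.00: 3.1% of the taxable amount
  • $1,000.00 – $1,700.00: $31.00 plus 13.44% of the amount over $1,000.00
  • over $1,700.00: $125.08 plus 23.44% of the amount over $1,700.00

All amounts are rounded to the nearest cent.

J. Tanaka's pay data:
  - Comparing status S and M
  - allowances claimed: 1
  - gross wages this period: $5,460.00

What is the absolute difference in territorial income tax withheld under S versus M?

Territorial Income Tax (S): taxable = $5,460.00 − 1×$218.00 = $5,242.00
  $514.07 + 22.21% × ($5,242.00 − $3,900.00) = $514.07 + 22.21% × $1,342.00 = $812.13
Territorial Income Tax (M): taxable = $5,460.00 − 1×$218.00 = $5,242.00
  $125.08 + 23.44% × ($5,242.00 − $1,700.00) = $125.08 + 23.44% × $3,542.00 = $955.32
Difference: |$812.13 − $955.32| = $143.19 (higher under M)

$143.19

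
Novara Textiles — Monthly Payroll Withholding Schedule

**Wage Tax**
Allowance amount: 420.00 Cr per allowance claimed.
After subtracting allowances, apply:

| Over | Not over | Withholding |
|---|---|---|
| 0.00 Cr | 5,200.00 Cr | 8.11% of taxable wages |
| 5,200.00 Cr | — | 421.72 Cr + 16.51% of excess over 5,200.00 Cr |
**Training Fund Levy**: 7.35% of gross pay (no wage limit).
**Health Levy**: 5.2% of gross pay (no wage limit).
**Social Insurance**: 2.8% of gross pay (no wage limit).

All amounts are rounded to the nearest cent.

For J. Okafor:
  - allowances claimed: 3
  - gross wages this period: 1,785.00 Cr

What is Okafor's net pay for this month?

1,468.42 Cr

Wage Tax: taxable = 1,785.00 Cr − 3×420.00 Cr = 525.00 Cr
  8.11% × 525.00 Cr = 42.58 Cr
Training Fund Levy: 7.35% × 1,785.00 Cr = 131.20 Cr
Health Levy: 5.2% × 1,785.00 Cr = 92.82 Cr
Social Insurance: 2.8% × 1,785.00 Cr = 49.98 Cr
Total withheld: 42.58 Cr + 131.20 Cr + 92.82 Cr + 49.98 Cr = 316.58 Cr
Net pay: 1,785.00 Cr − 316.58 Cr = 1,468.42 Cr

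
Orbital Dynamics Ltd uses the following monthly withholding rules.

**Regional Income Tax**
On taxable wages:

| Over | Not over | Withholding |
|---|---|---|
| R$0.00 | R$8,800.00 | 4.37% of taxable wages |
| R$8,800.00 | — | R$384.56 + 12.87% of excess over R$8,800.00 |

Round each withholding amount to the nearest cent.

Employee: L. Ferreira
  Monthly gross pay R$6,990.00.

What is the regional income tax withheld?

R$305.46

Regional Income Tax: taxable = R$6,990.00
  4.37% × R$6,990.00 = R$305.46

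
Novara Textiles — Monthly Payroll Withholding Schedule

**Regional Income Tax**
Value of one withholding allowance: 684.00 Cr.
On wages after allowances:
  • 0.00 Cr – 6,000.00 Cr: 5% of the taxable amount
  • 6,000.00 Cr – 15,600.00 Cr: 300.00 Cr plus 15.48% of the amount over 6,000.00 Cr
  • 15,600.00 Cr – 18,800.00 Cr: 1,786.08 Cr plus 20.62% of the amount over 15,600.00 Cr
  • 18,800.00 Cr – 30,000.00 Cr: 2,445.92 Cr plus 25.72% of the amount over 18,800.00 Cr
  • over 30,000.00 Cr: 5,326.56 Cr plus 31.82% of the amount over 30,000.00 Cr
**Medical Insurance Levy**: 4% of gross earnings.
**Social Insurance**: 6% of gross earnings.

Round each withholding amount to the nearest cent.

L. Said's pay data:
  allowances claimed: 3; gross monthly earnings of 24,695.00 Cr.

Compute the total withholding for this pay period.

Regional Income Tax: taxable = 24,695.00 Cr − 3×684.00 Cr = 22,643.00 Cr
  2,445.92 Cr + 25.72% × (22,643.00 Cr − 18,800.00 Cr) = 2,445.92 Cr + 25.72% × 3,843.00 Cr = 3,434.34 Cr
Medical Insurance Levy: 4% × 24,695.00 Cr = 987.80 Cr
Social Insurance: 6% × 24,695.00 Cr = 1,481.70 Cr
Total: 3,434.34 Cr + 987.80 Cr + 1,481.70 Cr = 5,903.84 Cr

5,903.84 Cr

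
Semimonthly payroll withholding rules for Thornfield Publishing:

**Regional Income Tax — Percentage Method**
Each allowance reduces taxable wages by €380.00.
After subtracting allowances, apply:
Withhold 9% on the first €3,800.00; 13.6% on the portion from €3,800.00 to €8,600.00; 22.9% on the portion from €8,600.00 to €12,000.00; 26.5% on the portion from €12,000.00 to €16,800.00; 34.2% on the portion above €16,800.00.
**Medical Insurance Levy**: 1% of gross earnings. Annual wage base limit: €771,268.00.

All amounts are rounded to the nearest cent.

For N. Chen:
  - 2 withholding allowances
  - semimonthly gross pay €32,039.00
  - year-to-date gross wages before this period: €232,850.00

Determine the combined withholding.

€8,317.61

Regional Income Tax: taxable = €32,039.00 − 2×€380.00 = €31,279.00
  €3,045.40 + 34.2% × (€31,279.00 − €16,800.00) = €3,045.40 + 34.2% × €14,479.00 = €7,997.22
Medical Insurance Levy: 1% × €32,039.00 = €320.39
Total: €7,997.22 + €320.39 = €8,317.61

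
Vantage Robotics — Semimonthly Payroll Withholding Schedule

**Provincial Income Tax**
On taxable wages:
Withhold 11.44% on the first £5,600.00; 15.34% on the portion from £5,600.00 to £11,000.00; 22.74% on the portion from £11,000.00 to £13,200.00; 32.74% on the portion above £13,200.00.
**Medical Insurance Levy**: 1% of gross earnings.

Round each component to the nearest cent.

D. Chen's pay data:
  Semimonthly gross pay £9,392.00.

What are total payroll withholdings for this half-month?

Provincial Income Tax: taxable = £9,392.00
  £640.64 + 15.34% × (£9,392.00 − £5,600.00) = £640.64 + 15.34% × £3,792.00 = £1,222.33
Medical Insurance Levy: 1% × £9,392.00 = £93.92
Total: £1,222.33 + £93.92 = £1,316.25

£1,316.25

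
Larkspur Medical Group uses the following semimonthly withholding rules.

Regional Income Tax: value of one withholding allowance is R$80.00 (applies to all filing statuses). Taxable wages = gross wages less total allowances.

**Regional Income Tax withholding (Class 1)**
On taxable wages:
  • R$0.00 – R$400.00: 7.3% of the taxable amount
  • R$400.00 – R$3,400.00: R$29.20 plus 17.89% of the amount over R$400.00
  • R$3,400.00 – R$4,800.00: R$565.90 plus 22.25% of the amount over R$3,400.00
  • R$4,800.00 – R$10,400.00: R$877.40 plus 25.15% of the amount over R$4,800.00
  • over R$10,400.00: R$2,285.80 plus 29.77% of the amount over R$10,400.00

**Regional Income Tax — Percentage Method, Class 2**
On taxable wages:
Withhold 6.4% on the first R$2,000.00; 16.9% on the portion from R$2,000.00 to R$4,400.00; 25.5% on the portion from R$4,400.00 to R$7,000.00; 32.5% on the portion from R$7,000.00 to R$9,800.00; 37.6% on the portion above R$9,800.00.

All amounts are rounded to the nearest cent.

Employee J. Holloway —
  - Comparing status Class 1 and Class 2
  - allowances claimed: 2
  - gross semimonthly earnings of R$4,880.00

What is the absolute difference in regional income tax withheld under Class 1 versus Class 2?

R$244.40

Regional Income Tax (Class 1): taxable = R$4,880.00 − 2×R$80.00 = R$4,720.00
  R$565.90 + 22.25% × (R$4,720.00 − R$3,400.00) = R$565.90 + 22.25% × R$1,320.00 = R$859.60
Regional Income Tax (Class 2): taxable = R$4,880.00 − 2×R$80.00 = R$4,720.00
  R$533.60 + 25.5% × (R$4,720.00 − R$4,400.00) = R$533.60 + 25.5% × R$320.00 = R$615.20
Difference: |R$859.60 − R$615.20| = R$244.40 (higher under Class 1)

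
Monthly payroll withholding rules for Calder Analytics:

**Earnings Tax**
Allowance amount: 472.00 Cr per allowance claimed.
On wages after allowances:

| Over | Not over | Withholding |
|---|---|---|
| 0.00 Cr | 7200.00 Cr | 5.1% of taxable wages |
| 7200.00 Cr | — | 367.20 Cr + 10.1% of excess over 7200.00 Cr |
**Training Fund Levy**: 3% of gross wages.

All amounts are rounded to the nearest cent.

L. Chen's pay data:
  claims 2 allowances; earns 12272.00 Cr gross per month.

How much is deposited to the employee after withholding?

Earnings Tax: taxable = 12272.00 Cr − 2×472.00 Cr = 11328.00 Cr
  367.20 Cr + 10.1% × (11328.00 Cr − 7200.00 Cr) = 367.20 Cr + 10.1% × 4128.00 Cr = 784.13 Cr
Training Fund Levy: 3% × 12272.00 Cr = 368.16 Cr
Total withheld: 784.13 Cr + 368.16 Cr = 1152.29 Cr
Net pay: 12272.00 Cr − 1152.29 Cr = 11119.71 Cr

11119.71 Cr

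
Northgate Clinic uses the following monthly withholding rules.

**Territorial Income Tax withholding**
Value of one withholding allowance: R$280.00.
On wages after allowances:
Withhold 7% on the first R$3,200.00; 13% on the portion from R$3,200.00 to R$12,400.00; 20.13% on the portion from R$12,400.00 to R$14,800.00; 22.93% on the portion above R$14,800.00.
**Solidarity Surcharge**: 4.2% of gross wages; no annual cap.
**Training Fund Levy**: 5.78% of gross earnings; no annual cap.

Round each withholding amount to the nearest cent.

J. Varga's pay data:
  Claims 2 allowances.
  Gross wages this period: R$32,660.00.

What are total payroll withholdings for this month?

Territorial Income Tax: taxable = R$32,660.00 − 2×R$280.00 = R$32,100.00
  R$1,903.12 + 22.93% × (R$32,100.00 − R$14,800.00) = R$1,903.12 + 22.93% × R$17,300.00 = R$5,870.01
Solidarity Surcharge: 4.2% × R$32,660.00 = R$1,371.72
Training Fund Levy: 5.78% × R$32,660.00 = R$1,887.75
Total: R$5,870.01 + R$1,371.72 + R$1,887.75 = R$9,129.48

R$9,129.48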